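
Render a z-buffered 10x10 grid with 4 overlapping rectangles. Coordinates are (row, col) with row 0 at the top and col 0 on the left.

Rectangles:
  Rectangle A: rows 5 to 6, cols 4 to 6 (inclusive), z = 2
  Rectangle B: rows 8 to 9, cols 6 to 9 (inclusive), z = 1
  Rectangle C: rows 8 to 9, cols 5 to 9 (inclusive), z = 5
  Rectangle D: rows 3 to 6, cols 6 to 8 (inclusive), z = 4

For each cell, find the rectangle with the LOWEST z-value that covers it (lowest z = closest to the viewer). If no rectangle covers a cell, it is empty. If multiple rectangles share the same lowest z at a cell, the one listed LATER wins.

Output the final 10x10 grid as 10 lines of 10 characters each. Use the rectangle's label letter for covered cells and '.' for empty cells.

..........
..........
..........
......DDD.
......DDD.
....AAADD.
....AAADD.
..........
.....CBBBB
.....CBBBB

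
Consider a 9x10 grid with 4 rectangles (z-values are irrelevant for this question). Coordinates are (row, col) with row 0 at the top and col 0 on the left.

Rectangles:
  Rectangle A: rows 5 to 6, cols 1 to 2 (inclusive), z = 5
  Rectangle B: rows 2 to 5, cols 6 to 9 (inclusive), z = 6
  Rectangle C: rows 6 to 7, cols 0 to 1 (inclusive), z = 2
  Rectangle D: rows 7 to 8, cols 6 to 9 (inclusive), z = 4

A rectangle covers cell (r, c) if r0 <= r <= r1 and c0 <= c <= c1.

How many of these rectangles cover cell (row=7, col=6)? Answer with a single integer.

Check cell (7,6):
  A: rows 5-6 cols 1-2 -> outside (row miss)
  B: rows 2-5 cols 6-9 -> outside (row miss)
  C: rows 6-7 cols 0-1 -> outside (col miss)
  D: rows 7-8 cols 6-9 -> covers
Count covering = 1

Answer: 1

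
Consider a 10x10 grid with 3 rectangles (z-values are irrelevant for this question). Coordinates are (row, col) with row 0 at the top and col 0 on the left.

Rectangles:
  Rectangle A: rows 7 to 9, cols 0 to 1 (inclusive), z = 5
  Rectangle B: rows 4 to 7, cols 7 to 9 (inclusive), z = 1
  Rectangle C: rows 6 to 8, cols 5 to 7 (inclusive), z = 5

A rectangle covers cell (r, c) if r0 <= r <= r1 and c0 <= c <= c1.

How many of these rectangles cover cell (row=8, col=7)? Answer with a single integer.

Answer: 1

Derivation:
Check cell (8,7):
  A: rows 7-9 cols 0-1 -> outside (col miss)
  B: rows 4-7 cols 7-9 -> outside (row miss)
  C: rows 6-8 cols 5-7 -> covers
Count covering = 1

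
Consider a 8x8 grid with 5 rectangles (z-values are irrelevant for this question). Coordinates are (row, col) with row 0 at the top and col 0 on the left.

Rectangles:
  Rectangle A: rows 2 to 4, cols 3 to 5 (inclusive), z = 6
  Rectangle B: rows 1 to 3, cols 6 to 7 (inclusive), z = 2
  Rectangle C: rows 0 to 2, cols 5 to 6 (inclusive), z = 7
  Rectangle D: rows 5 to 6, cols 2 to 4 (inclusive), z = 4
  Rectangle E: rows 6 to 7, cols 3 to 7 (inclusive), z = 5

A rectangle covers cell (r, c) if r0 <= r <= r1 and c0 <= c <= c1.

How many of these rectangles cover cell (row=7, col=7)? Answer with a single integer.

Answer: 1

Derivation:
Check cell (7,7):
  A: rows 2-4 cols 3-5 -> outside (row miss)
  B: rows 1-3 cols 6-7 -> outside (row miss)
  C: rows 0-2 cols 5-6 -> outside (row miss)
  D: rows 5-6 cols 2-4 -> outside (row miss)
  E: rows 6-7 cols 3-7 -> covers
Count covering = 1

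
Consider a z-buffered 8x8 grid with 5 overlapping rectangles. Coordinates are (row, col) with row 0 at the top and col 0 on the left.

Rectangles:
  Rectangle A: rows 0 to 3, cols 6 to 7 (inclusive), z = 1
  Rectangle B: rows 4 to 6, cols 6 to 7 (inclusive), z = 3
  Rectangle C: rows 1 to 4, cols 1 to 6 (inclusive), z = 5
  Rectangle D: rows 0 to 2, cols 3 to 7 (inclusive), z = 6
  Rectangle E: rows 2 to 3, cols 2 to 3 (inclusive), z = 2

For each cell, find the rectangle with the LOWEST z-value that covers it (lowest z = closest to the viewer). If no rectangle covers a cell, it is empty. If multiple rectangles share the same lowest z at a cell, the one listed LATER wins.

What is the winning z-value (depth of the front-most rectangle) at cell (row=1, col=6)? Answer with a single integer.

Check cell (1,6):
  A: rows 0-3 cols 6-7 z=1 -> covers; best now A (z=1)
  B: rows 4-6 cols 6-7 -> outside (row miss)
  C: rows 1-4 cols 1-6 z=5 -> covers; best now A (z=1)
  D: rows 0-2 cols 3-7 z=6 -> covers; best now A (z=1)
  E: rows 2-3 cols 2-3 -> outside (row miss)
Winner: A at z=1

Answer: 1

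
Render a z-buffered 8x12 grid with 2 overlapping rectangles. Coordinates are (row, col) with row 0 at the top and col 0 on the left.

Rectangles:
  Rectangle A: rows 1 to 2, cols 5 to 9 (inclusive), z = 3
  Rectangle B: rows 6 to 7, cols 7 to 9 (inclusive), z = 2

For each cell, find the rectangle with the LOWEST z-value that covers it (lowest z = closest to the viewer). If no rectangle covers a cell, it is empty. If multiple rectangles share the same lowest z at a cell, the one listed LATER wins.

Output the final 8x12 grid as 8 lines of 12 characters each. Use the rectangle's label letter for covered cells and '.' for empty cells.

............
.....AAAAA..
.....AAAAA..
............
............
............
.......BBB..
.......BBB..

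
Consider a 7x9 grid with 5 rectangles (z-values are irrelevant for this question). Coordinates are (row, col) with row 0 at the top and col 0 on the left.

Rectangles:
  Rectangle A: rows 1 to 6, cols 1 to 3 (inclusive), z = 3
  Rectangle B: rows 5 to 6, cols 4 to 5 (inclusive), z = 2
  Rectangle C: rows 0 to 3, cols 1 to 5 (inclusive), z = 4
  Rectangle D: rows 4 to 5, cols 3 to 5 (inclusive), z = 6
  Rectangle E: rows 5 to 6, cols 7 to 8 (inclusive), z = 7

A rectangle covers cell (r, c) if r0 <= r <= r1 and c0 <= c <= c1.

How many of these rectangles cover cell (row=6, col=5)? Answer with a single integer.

Answer: 1

Derivation:
Check cell (6,5):
  A: rows 1-6 cols 1-3 -> outside (col miss)
  B: rows 5-6 cols 4-5 -> covers
  C: rows 0-3 cols 1-5 -> outside (row miss)
  D: rows 4-5 cols 3-5 -> outside (row miss)
  E: rows 5-6 cols 7-8 -> outside (col miss)
Count covering = 1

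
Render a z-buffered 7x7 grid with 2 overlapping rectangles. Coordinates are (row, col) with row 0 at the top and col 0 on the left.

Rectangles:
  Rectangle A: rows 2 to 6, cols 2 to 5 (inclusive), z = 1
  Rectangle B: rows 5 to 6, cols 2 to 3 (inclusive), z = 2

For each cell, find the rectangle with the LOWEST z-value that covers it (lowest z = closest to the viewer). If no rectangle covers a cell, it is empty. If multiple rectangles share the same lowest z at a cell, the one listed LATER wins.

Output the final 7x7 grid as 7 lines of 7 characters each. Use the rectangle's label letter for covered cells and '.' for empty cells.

.......
.......
..AAAA.
..AAAA.
..AAAA.
..AAAA.
..AAAA.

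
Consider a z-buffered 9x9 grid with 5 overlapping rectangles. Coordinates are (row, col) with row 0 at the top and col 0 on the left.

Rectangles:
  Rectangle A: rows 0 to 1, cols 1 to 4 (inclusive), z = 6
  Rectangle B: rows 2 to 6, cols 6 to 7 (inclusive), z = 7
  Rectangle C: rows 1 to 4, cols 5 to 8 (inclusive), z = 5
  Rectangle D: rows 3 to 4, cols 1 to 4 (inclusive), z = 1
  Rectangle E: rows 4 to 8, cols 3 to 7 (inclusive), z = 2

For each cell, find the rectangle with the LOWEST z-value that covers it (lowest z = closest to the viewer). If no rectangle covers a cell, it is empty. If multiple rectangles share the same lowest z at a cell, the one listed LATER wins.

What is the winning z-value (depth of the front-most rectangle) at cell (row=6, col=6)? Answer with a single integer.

Answer: 2

Derivation:
Check cell (6,6):
  A: rows 0-1 cols 1-4 -> outside (row miss)
  B: rows 2-6 cols 6-7 z=7 -> covers; best now B (z=7)
  C: rows 1-4 cols 5-8 -> outside (row miss)
  D: rows 3-4 cols 1-4 -> outside (row miss)
  E: rows 4-8 cols 3-7 z=2 -> covers; best now E (z=2)
Winner: E at z=2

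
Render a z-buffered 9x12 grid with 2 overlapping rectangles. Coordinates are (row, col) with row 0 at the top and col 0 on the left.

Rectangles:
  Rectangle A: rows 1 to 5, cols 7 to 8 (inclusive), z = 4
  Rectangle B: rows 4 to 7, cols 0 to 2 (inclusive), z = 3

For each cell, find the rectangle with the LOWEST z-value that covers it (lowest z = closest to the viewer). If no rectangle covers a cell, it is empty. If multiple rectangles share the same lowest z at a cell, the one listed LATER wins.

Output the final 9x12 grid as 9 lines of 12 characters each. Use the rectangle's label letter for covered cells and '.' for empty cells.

............
.......AA...
.......AA...
.......AA...
BBB....AA...
BBB....AA...
BBB.........
BBB.........
............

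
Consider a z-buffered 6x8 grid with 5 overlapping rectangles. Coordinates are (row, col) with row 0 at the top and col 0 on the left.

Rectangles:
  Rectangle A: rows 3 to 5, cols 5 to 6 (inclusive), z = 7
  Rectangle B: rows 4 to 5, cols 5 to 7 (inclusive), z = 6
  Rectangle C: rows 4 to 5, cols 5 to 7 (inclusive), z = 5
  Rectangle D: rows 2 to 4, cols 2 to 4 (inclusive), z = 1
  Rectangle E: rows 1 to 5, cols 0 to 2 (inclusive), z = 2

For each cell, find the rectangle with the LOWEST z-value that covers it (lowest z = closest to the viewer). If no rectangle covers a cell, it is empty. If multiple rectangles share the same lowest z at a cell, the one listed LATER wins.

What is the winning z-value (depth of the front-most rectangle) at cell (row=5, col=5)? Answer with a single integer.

Check cell (5,5):
  A: rows 3-5 cols 5-6 z=7 -> covers; best now A (z=7)
  B: rows 4-5 cols 5-7 z=6 -> covers; best now B (z=6)
  C: rows 4-5 cols 5-7 z=5 -> covers; best now C (z=5)
  D: rows 2-4 cols 2-4 -> outside (row miss)
  E: rows 1-5 cols 0-2 -> outside (col miss)
Winner: C at z=5

Answer: 5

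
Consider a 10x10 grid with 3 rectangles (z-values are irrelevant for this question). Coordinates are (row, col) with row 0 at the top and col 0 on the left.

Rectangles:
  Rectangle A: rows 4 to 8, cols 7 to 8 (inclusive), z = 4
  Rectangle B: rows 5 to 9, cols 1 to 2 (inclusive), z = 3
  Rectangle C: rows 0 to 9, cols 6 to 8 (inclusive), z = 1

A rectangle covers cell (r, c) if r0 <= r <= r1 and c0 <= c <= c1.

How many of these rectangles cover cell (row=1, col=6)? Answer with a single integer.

Check cell (1,6):
  A: rows 4-8 cols 7-8 -> outside (row miss)
  B: rows 5-9 cols 1-2 -> outside (row miss)
  C: rows 0-9 cols 6-8 -> covers
Count covering = 1

Answer: 1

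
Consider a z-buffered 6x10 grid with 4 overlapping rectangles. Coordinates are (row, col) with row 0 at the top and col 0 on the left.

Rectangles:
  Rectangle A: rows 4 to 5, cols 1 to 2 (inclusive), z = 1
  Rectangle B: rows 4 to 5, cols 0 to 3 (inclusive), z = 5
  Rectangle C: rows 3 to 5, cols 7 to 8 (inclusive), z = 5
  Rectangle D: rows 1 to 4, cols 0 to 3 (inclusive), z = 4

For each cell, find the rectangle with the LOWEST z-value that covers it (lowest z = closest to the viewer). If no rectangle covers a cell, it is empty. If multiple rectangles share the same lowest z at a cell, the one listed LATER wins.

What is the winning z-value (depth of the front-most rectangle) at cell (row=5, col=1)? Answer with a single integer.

Answer: 1

Derivation:
Check cell (5,1):
  A: rows 4-5 cols 1-2 z=1 -> covers; best now A (z=1)
  B: rows 4-5 cols 0-3 z=5 -> covers; best now A (z=1)
  C: rows 3-5 cols 7-8 -> outside (col miss)
  D: rows 1-4 cols 0-3 -> outside (row miss)
Winner: A at z=1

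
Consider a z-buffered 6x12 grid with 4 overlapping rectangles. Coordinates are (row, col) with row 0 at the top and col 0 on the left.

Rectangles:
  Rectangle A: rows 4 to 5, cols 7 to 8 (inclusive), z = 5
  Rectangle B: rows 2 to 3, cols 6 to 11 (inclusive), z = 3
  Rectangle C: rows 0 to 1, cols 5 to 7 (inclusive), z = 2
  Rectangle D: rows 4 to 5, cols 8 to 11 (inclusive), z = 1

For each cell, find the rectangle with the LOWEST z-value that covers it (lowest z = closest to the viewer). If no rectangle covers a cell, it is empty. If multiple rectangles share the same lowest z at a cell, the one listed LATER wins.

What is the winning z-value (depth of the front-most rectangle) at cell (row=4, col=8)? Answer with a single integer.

Answer: 1

Derivation:
Check cell (4,8):
  A: rows 4-5 cols 7-8 z=5 -> covers; best now A (z=5)
  B: rows 2-3 cols 6-11 -> outside (row miss)
  C: rows 0-1 cols 5-7 -> outside (row miss)
  D: rows 4-5 cols 8-11 z=1 -> covers; best now D (z=1)
Winner: D at z=1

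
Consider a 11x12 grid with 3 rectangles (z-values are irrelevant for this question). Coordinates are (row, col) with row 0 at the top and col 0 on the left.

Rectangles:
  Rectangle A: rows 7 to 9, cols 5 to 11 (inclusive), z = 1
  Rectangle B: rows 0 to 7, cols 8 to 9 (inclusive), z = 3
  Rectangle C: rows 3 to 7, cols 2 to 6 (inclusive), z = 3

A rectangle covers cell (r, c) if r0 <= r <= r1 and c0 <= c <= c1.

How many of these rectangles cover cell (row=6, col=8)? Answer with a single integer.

Answer: 1

Derivation:
Check cell (6,8):
  A: rows 7-9 cols 5-11 -> outside (row miss)
  B: rows 0-7 cols 8-9 -> covers
  C: rows 3-7 cols 2-6 -> outside (col miss)
Count covering = 1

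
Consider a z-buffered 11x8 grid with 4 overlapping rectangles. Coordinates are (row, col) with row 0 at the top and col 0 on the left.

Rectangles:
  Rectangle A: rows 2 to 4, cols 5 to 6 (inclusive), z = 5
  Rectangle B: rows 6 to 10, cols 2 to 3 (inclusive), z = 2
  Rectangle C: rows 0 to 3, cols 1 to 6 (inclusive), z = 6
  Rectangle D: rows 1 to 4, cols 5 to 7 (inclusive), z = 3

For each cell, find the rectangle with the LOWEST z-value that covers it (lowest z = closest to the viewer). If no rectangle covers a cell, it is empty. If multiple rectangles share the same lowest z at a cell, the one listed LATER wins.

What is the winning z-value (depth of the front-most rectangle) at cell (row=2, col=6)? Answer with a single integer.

Answer: 3

Derivation:
Check cell (2,6):
  A: rows 2-4 cols 5-6 z=5 -> covers; best now A (z=5)
  B: rows 6-10 cols 2-3 -> outside (row miss)
  C: rows 0-3 cols 1-6 z=6 -> covers; best now A (z=5)
  D: rows 1-4 cols 5-7 z=3 -> covers; best now D (z=3)
Winner: D at z=3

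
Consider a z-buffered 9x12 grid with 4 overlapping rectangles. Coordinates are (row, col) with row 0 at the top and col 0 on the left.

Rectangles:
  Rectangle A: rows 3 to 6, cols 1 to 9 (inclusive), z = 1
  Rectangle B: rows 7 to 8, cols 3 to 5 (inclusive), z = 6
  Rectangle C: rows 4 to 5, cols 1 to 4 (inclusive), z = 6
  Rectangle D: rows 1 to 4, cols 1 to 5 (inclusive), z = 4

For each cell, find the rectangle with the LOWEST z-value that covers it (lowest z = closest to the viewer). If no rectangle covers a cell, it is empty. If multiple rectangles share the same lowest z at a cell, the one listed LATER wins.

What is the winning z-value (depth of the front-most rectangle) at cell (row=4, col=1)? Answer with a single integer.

Answer: 1

Derivation:
Check cell (4,1):
  A: rows 3-6 cols 1-9 z=1 -> covers; best now A (z=1)
  B: rows 7-8 cols 3-5 -> outside (row miss)
  C: rows 4-5 cols 1-4 z=6 -> covers; best now A (z=1)
  D: rows 1-4 cols 1-5 z=4 -> covers; best now A (z=1)
Winner: A at z=1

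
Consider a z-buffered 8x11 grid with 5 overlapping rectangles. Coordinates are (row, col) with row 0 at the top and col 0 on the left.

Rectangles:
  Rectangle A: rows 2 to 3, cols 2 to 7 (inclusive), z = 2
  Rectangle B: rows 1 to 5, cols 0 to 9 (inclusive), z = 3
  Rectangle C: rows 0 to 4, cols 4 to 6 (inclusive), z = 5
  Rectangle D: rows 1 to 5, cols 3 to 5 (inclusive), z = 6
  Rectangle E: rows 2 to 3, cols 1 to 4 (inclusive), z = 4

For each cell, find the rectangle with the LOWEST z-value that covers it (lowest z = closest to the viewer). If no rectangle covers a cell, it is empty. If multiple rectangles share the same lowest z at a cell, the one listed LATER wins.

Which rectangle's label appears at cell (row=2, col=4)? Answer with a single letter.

Answer: A

Derivation:
Check cell (2,4):
  A: rows 2-3 cols 2-7 z=2 -> covers; best now A (z=2)
  B: rows 1-5 cols 0-9 z=3 -> covers; best now A (z=2)
  C: rows 0-4 cols 4-6 z=5 -> covers; best now A (z=2)
  D: rows 1-5 cols 3-5 z=6 -> covers; best now A (z=2)
  E: rows 2-3 cols 1-4 z=4 -> covers; best now A (z=2)
Winner: A at z=2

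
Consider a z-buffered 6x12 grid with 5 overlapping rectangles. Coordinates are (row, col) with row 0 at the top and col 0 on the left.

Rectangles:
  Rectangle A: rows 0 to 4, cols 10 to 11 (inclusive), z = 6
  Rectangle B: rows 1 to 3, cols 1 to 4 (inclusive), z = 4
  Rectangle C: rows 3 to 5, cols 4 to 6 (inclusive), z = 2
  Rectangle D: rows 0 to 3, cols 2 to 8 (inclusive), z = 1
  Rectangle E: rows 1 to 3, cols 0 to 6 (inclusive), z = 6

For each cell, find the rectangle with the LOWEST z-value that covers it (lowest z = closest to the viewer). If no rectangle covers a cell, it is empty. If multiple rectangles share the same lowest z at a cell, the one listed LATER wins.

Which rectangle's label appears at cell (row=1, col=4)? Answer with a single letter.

Answer: D

Derivation:
Check cell (1,4):
  A: rows 0-4 cols 10-11 -> outside (col miss)
  B: rows 1-3 cols 1-4 z=4 -> covers; best now B (z=4)
  C: rows 3-5 cols 4-6 -> outside (row miss)
  D: rows 0-3 cols 2-8 z=1 -> covers; best now D (z=1)
  E: rows 1-3 cols 0-6 z=6 -> covers; best now D (z=1)
Winner: D at z=1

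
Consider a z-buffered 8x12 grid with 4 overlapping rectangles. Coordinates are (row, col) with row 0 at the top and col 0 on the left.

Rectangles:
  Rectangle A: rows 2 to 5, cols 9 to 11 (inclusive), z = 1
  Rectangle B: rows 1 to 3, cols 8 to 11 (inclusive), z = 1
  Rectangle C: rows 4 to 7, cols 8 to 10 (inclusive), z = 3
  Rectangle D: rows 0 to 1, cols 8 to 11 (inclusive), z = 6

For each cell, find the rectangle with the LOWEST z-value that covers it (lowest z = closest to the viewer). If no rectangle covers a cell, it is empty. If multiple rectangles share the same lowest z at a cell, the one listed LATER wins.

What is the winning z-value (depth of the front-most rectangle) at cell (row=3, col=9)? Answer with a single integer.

Answer: 1

Derivation:
Check cell (3,9):
  A: rows 2-5 cols 9-11 z=1 -> covers; best now A (z=1)
  B: rows 1-3 cols 8-11 z=1 -> covers; best now B (z=1)
  C: rows 4-7 cols 8-10 -> outside (row miss)
  D: rows 0-1 cols 8-11 -> outside (row miss)
Winner: B at z=1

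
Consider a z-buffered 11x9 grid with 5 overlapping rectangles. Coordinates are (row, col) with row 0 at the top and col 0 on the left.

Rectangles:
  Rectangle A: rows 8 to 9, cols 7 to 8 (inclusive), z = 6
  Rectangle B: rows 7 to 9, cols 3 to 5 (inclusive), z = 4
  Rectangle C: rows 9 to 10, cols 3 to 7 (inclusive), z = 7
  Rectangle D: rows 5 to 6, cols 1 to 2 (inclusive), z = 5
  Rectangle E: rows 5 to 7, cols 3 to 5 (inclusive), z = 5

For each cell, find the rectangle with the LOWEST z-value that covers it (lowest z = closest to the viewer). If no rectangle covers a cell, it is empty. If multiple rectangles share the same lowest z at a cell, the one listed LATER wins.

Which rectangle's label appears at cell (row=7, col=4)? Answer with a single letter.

Answer: B

Derivation:
Check cell (7,4):
  A: rows 8-9 cols 7-8 -> outside (row miss)
  B: rows 7-9 cols 3-5 z=4 -> covers; best now B (z=4)
  C: rows 9-10 cols 3-7 -> outside (row miss)
  D: rows 5-6 cols 1-2 -> outside (row miss)
  E: rows 5-7 cols 3-5 z=5 -> covers; best now B (z=4)
Winner: B at z=4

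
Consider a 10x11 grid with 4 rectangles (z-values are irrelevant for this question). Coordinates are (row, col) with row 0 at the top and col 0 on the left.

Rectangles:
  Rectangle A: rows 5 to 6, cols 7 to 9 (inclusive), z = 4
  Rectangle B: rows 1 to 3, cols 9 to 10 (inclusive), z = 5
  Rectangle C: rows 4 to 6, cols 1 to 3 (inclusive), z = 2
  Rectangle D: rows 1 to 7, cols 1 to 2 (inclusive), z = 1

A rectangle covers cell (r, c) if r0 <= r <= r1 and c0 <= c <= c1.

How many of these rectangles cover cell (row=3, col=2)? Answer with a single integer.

Answer: 1

Derivation:
Check cell (3,2):
  A: rows 5-6 cols 7-9 -> outside (row miss)
  B: rows 1-3 cols 9-10 -> outside (col miss)
  C: rows 4-6 cols 1-3 -> outside (row miss)
  D: rows 1-7 cols 1-2 -> covers
Count covering = 1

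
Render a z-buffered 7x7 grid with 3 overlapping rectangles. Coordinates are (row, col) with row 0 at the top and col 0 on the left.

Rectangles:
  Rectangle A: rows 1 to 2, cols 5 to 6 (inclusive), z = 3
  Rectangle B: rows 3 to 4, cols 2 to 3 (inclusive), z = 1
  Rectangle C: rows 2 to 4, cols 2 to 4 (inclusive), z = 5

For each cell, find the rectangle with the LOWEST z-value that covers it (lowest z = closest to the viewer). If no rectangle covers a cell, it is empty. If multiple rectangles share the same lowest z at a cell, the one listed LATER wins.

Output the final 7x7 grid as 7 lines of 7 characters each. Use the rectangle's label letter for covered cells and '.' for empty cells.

.......
.....AA
..CCCAA
..BBC..
..BBC..
.......
.......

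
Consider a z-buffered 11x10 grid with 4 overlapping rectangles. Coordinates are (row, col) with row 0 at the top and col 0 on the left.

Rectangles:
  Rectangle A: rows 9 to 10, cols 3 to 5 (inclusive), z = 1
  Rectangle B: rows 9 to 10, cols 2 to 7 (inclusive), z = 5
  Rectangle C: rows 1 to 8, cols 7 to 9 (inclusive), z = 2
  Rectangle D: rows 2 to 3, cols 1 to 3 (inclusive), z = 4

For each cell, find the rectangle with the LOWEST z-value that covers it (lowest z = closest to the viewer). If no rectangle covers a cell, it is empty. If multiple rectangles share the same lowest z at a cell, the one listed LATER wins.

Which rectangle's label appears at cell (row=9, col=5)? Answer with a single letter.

Check cell (9,5):
  A: rows 9-10 cols 3-5 z=1 -> covers; best now A (z=1)
  B: rows 9-10 cols 2-7 z=5 -> covers; best now A (z=1)
  C: rows 1-8 cols 7-9 -> outside (row miss)
  D: rows 2-3 cols 1-3 -> outside (row miss)
Winner: A at z=1

Answer: A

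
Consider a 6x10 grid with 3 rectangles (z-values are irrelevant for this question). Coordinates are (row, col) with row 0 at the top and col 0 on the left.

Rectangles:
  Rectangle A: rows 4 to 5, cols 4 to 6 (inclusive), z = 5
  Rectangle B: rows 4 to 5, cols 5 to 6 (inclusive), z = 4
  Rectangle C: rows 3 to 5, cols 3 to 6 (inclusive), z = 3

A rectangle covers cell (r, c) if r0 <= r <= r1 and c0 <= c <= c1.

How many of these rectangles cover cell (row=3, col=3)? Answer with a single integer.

Check cell (3,3):
  A: rows 4-5 cols 4-6 -> outside (row miss)
  B: rows 4-5 cols 5-6 -> outside (row miss)
  C: rows 3-5 cols 3-6 -> covers
Count covering = 1

Answer: 1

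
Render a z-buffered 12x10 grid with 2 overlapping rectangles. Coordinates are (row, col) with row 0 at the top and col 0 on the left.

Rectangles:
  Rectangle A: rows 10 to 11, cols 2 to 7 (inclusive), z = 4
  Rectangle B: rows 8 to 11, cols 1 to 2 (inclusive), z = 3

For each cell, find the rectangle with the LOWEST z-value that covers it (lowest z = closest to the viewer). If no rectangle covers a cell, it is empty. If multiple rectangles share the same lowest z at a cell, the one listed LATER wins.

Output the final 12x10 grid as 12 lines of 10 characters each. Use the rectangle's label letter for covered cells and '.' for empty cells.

..........
..........
..........
..........
..........
..........
..........
..........
.BB.......
.BB.......
.BBAAAAA..
.BBAAAAA..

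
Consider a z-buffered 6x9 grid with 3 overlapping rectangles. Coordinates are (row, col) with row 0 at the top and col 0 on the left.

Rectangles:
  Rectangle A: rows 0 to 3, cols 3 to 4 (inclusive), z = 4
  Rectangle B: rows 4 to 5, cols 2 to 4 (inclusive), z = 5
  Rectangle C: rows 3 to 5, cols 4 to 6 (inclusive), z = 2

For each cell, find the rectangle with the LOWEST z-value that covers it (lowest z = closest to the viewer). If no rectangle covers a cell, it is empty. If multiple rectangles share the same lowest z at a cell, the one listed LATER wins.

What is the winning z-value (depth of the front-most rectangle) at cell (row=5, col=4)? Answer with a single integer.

Check cell (5,4):
  A: rows 0-3 cols 3-4 -> outside (row miss)
  B: rows 4-5 cols 2-4 z=5 -> covers; best now B (z=5)
  C: rows 3-5 cols 4-6 z=2 -> covers; best now C (z=2)
Winner: C at z=2

Answer: 2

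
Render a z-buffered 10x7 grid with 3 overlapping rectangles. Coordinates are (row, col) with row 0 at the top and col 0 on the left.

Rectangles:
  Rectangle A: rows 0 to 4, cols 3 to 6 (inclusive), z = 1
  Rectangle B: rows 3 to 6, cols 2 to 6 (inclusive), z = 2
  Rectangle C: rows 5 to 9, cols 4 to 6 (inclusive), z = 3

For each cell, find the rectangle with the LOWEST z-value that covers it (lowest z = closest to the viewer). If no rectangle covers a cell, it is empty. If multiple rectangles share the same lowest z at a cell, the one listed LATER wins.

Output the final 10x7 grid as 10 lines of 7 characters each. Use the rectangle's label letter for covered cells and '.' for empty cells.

...AAAA
...AAAA
...AAAA
..BAAAA
..BAAAA
..BBBBB
..BBBBB
....CCC
....CCC
....CCC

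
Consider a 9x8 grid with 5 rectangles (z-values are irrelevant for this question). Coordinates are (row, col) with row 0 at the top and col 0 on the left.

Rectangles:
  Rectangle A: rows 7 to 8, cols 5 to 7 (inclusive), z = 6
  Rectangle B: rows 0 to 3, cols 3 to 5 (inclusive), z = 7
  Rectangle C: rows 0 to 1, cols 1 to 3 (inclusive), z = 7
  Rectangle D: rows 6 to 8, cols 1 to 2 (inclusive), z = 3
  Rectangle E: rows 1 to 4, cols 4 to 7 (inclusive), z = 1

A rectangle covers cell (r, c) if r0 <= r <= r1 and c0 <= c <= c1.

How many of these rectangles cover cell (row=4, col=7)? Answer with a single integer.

Check cell (4,7):
  A: rows 7-8 cols 5-7 -> outside (row miss)
  B: rows 0-3 cols 3-5 -> outside (row miss)
  C: rows 0-1 cols 1-3 -> outside (row miss)
  D: rows 6-8 cols 1-2 -> outside (row miss)
  E: rows 1-4 cols 4-7 -> covers
Count covering = 1

Answer: 1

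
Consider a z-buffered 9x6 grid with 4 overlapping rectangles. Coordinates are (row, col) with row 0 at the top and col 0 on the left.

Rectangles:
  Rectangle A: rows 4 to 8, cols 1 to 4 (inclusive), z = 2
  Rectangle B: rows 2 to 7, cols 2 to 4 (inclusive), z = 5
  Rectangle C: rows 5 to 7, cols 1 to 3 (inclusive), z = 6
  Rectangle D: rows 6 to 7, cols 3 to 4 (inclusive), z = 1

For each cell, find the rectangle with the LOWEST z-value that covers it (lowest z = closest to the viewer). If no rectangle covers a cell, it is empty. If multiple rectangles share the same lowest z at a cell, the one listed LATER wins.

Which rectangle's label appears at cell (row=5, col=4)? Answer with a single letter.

Check cell (5,4):
  A: rows 4-8 cols 1-4 z=2 -> covers; best now A (z=2)
  B: rows 2-7 cols 2-4 z=5 -> covers; best now A (z=2)
  C: rows 5-7 cols 1-3 -> outside (col miss)
  D: rows 6-7 cols 3-4 -> outside (row miss)
Winner: A at z=2

Answer: A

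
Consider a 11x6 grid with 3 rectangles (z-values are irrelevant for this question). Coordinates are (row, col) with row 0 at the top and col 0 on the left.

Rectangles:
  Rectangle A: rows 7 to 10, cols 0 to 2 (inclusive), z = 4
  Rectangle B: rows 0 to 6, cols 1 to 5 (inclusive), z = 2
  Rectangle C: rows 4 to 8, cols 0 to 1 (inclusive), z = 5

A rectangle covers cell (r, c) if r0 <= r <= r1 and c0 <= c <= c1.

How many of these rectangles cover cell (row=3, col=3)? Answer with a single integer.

Check cell (3,3):
  A: rows 7-10 cols 0-2 -> outside (row miss)
  B: rows 0-6 cols 1-5 -> covers
  C: rows 4-8 cols 0-1 -> outside (row miss)
Count covering = 1

Answer: 1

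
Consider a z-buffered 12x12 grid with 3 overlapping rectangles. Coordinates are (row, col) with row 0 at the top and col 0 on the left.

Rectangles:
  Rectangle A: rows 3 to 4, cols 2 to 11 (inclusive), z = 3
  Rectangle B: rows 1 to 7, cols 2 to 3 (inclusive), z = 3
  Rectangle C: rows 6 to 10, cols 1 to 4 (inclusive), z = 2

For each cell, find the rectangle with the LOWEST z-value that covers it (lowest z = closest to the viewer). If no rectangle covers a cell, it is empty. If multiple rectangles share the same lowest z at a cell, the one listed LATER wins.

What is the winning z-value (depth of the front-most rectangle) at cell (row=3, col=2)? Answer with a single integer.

Check cell (3,2):
  A: rows 3-4 cols 2-11 z=3 -> covers; best now A (z=3)
  B: rows 1-7 cols 2-3 z=3 -> covers; best now B (z=3)
  C: rows 6-10 cols 1-4 -> outside (row miss)
Winner: B at z=3

Answer: 3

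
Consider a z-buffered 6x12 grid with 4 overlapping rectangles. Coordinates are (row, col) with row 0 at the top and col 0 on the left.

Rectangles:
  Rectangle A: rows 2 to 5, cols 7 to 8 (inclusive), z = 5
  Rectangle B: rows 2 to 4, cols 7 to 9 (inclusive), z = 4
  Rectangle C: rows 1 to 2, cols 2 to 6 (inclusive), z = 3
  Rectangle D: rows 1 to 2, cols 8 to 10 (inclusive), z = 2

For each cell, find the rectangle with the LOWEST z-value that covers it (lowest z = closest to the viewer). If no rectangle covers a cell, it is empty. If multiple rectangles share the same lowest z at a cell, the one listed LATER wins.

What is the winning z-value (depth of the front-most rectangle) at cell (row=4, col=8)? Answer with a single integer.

Answer: 4

Derivation:
Check cell (4,8):
  A: rows 2-5 cols 7-8 z=5 -> covers; best now A (z=5)
  B: rows 2-4 cols 7-9 z=4 -> covers; best now B (z=4)
  C: rows 1-2 cols 2-6 -> outside (row miss)
  D: rows 1-2 cols 8-10 -> outside (row miss)
Winner: B at z=4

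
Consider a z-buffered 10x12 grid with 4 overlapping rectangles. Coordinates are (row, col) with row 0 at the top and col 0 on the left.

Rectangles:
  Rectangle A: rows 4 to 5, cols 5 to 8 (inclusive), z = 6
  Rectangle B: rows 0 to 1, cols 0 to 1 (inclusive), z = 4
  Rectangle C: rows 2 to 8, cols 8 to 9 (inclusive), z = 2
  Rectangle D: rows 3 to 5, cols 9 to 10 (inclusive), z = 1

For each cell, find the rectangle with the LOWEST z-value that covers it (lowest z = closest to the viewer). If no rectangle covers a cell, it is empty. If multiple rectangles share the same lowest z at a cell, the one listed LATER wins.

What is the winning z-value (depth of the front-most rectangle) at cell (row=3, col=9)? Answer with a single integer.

Check cell (3,9):
  A: rows 4-5 cols 5-8 -> outside (row miss)
  B: rows 0-1 cols 0-1 -> outside (row miss)
  C: rows 2-8 cols 8-9 z=2 -> covers; best now C (z=2)
  D: rows 3-5 cols 9-10 z=1 -> covers; best now D (z=1)
Winner: D at z=1

Answer: 1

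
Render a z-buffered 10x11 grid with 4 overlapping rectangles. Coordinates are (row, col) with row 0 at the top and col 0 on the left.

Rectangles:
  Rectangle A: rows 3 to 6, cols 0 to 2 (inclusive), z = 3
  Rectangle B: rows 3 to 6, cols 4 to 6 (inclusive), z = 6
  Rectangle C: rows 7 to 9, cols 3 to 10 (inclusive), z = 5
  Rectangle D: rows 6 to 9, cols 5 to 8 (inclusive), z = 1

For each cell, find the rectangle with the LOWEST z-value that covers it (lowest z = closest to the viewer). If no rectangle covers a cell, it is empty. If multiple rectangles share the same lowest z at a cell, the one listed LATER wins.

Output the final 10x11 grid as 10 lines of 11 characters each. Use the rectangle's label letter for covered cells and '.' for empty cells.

...........
...........
...........
AAA.BBB....
AAA.BBB....
AAA.BBB....
AAA.BDDDD..
...CCDDDDCC
...CCDDDDCC
...CCDDDDCC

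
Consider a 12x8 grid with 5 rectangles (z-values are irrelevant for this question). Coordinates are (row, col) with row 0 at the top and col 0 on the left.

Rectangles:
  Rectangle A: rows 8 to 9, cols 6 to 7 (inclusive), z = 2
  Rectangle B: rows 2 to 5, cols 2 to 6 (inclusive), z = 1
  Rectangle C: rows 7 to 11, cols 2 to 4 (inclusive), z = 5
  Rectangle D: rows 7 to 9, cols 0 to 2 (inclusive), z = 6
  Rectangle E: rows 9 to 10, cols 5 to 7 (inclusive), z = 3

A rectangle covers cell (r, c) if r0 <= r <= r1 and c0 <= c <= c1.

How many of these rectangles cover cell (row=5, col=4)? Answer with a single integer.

Check cell (5,4):
  A: rows 8-9 cols 6-7 -> outside (row miss)
  B: rows 2-5 cols 2-6 -> covers
  C: rows 7-11 cols 2-4 -> outside (row miss)
  D: rows 7-9 cols 0-2 -> outside (row miss)
  E: rows 9-10 cols 5-7 -> outside (row miss)
Count covering = 1

Answer: 1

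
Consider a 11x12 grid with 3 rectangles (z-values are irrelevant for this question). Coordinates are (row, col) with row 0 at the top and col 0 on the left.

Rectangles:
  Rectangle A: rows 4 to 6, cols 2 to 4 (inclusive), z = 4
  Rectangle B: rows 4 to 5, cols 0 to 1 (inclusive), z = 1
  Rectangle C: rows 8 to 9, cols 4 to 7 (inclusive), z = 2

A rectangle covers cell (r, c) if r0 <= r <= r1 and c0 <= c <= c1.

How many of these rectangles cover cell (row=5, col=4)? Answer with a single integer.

Check cell (5,4):
  A: rows 4-6 cols 2-4 -> covers
  B: rows 4-5 cols 0-1 -> outside (col miss)
  C: rows 8-9 cols 4-7 -> outside (row miss)
Count covering = 1

Answer: 1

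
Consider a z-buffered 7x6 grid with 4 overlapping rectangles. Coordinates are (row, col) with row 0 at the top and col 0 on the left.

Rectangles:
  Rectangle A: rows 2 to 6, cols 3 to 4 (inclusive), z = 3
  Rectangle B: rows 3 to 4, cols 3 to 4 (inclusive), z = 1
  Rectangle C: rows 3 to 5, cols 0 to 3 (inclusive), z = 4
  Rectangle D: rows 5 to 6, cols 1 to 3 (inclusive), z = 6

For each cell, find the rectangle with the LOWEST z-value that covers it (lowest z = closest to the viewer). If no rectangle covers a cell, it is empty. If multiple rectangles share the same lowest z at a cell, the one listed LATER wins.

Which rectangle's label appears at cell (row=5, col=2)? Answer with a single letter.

Answer: C

Derivation:
Check cell (5,2):
  A: rows 2-6 cols 3-4 -> outside (col miss)
  B: rows 3-4 cols 3-4 -> outside (row miss)
  C: rows 3-5 cols 0-3 z=4 -> covers; best now C (z=4)
  D: rows 5-6 cols 1-3 z=6 -> covers; best now C (z=4)
Winner: C at z=4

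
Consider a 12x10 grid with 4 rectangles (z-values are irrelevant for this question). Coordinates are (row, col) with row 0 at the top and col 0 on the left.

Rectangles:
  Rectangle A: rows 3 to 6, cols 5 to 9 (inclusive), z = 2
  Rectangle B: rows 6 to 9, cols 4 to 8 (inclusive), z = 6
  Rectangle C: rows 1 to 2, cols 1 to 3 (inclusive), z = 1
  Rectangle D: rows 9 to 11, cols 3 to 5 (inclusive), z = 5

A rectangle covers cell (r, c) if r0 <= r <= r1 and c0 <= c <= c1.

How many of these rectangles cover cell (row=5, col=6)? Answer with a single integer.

Answer: 1

Derivation:
Check cell (5,6):
  A: rows 3-6 cols 5-9 -> covers
  B: rows 6-9 cols 4-8 -> outside (row miss)
  C: rows 1-2 cols 1-3 -> outside (row miss)
  D: rows 9-11 cols 3-5 -> outside (row miss)
Count covering = 1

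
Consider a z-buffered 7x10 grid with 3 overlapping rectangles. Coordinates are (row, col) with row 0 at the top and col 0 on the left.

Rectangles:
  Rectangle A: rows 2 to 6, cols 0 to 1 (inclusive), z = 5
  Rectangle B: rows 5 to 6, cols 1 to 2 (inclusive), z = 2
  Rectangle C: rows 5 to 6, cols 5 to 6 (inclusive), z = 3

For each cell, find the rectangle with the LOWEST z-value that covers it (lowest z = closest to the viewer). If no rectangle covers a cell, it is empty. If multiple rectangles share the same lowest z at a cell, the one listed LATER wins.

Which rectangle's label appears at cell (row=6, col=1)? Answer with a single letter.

Check cell (6,1):
  A: rows 2-6 cols 0-1 z=5 -> covers; best now A (z=5)
  B: rows 5-6 cols 1-2 z=2 -> covers; best now B (z=2)
  C: rows 5-6 cols 5-6 -> outside (col miss)
Winner: B at z=2

Answer: B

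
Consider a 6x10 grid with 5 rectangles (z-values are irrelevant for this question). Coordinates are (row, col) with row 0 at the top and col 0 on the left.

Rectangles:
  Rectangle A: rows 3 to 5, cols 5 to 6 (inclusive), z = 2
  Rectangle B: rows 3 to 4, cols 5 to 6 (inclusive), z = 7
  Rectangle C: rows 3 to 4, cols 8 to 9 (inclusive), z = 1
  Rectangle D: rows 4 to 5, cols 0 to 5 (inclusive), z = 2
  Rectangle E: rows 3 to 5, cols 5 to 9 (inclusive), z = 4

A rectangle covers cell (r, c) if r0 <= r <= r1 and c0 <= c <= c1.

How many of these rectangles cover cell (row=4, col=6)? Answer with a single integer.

Answer: 3

Derivation:
Check cell (4,6):
  A: rows 3-5 cols 5-6 -> covers
  B: rows 3-4 cols 5-6 -> covers
  C: rows 3-4 cols 8-9 -> outside (col miss)
  D: rows 4-5 cols 0-5 -> outside (col miss)
  E: rows 3-5 cols 5-9 -> covers
Count covering = 3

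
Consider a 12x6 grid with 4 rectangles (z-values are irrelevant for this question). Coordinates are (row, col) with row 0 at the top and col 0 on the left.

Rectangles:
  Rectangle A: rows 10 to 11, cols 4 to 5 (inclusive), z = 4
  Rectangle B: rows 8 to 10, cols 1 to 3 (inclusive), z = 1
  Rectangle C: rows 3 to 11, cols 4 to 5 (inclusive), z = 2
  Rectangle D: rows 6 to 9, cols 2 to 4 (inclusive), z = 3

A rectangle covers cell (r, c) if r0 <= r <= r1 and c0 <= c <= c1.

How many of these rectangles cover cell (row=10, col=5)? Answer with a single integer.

Answer: 2

Derivation:
Check cell (10,5):
  A: rows 10-11 cols 4-5 -> covers
  B: rows 8-10 cols 1-3 -> outside (col miss)
  C: rows 3-11 cols 4-5 -> covers
  D: rows 6-9 cols 2-4 -> outside (row miss)
Count covering = 2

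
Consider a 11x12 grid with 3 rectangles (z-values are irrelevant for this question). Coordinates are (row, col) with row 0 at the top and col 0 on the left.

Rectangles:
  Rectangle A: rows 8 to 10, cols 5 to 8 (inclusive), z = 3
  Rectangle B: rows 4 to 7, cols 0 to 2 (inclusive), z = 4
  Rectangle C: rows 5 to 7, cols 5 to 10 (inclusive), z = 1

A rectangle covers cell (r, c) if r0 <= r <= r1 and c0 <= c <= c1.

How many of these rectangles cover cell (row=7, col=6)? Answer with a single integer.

Answer: 1

Derivation:
Check cell (7,6):
  A: rows 8-10 cols 5-8 -> outside (row miss)
  B: rows 4-7 cols 0-2 -> outside (col miss)
  C: rows 5-7 cols 5-10 -> covers
Count covering = 1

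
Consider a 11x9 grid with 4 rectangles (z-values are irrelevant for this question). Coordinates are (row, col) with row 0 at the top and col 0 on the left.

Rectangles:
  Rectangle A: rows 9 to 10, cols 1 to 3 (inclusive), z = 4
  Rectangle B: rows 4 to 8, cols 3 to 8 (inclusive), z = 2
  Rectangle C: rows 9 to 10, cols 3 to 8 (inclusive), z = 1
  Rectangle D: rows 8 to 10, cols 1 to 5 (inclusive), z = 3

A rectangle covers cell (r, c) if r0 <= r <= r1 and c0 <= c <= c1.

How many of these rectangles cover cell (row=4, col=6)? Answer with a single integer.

Answer: 1

Derivation:
Check cell (4,6):
  A: rows 9-10 cols 1-3 -> outside (row miss)
  B: rows 4-8 cols 3-8 -> covers
  C: rows 9-10 cols 3-8 -> outside (row miss)
  D: rows 8-10 cols 1-5 -> outside (row miss)
Count covering = 1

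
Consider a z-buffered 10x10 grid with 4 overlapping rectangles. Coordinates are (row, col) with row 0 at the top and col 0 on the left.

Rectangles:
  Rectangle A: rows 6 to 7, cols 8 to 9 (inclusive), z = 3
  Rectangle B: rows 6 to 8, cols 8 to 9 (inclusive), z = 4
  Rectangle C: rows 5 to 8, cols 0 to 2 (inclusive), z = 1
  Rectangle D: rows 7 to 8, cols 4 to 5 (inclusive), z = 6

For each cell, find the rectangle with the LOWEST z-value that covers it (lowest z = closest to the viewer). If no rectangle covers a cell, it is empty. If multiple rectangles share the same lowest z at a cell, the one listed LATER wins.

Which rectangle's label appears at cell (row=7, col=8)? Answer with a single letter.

Check cell (7,8):
  A: rows 6-7 cols 8-9 z=3 -> covers; best now A (z=3)
  B: rows 6-8 cols 8-9 z=4 -> covers; best now A (z=3)
  C: rows 5-8 cols 0-2 -> outside (col miss)
  D: rows 7-8 cols 4-5 -> outside (col miss)
Winner: A at z=3

Answer: A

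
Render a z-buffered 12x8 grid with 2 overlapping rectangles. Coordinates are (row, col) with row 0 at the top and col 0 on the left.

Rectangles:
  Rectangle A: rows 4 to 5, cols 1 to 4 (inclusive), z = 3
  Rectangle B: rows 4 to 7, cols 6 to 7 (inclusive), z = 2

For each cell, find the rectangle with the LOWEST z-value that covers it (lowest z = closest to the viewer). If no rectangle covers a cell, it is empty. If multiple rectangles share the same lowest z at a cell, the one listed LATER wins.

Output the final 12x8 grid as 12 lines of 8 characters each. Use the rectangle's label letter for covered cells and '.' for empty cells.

........
........
........
........
.AAAA.BB
.AAAA.BB
......BB
......BB
........
........
........
........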